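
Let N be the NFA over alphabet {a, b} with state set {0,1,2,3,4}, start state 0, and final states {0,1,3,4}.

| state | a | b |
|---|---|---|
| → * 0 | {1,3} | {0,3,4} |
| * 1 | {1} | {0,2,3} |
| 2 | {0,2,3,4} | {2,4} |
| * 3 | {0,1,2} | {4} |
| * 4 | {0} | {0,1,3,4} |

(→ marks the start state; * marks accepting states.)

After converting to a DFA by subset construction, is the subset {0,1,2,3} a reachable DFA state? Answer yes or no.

Start state of the DFA: {0}.
{0} --a--> {1,3}  [new]
{0} --b--> {0,3,4}  [new]
{1,3} --a--> {0,1,2}  [new]
{1,3} --b--> {0,2,3,4}  [new]
{0,3,4} --a--> {0,1,2,3}  [new]
{0,3,4} --b--> {0,1,3,4}  [new]
{0,1,2} --a--> {0,1,2,3,4}  [new]
{0,1,2} --b--> {0,2,3,4}  [seen]
{0,2,3,4} --a--> {0,1,2,3,4}  [seen]
{0,2,3,4} --b--> {0,1,2,3,4}  [seen]
{0,1,2,3} --a--> {0,1,2,3,4}  [seen]
{0,1,2,3} --b--> {0,2,3,4}  [seen]
{0,1,3,4} --a--> {0,1,2,3}  [seen]
{0,1,3,4} --b--> {0,1,2,3,4}  [seen]
{0,1,2,3,4} --a--> {0,1,2,3,4}  [seen]
{0,1,2,3,4} --b--> {0,1,2,3,4}  [seen]
Reachable DFA states: {0}, {1,3}, {0,3,4}, {0,1,2}, {0,2,3,4}, {0,1,2,3}, {0,1,3,4}, {0,1,2,3,4}.
{0,1,2,3} is among them.

yes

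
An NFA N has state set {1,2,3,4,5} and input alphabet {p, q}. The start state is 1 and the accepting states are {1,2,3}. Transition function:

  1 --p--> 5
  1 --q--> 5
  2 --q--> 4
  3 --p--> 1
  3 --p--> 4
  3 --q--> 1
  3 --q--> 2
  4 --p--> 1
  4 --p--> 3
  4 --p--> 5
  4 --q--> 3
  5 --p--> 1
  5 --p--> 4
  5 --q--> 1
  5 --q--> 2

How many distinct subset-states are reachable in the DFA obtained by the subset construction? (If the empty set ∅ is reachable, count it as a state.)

14

Start state of the DFA: {1}.
{1} --p--> {5}  [new]
{1} --q--> {5}  [seen]
{5} --p--> {1,4}  [new]
{5} --q--> {1,2}  [new]
{1,4} --p--> {1,3,5}  [new]
{1,4} --q--> {3,5}  [new]
{1,2} --p--> {5}  [seen]
{1,2} --q--> {4,5}  [new]
{1,3,5} --p--> {1,4,5}  [new]
{1,3,5} --q--> {1,2,5}  [new]
{3,5} --p--> {1,4}  [seen]
{3,5} --q--> {1,2}  [seen]
{4,5} --p--> {1,3,4,5}  [new]
{4,5} --q--> {1,2,3}  [new]
{1,4,5} --p--> {1,3,4,5}  [seen]
{1,4,5} --q--> {1,2,3,5}  [new]
{1,2,5} --p--> {1,4,5}  [seen]
{1,2,5} --q--> {1,2,4,5}  [new]
{1,3,4,5} --p--> {1,3,4,5}  [seen]
{1,3,4,5} --q--> {1,2,3,5}  [seen]
{1,2,3} --p--> {1,4,5}  [seen]
{1,2,3} --q--> {1,2,4,5}  [seen]
{1,2,3,5} --p--> {1,4,5}  [seen]
{1,2,3,5} --q--> {1,2,4,5}  [seen]
{1,2,4,5} --p--> {1,3,4,5}  [seen]
{1,2,4,5} --q--> {1,2,3,4,5}  [new]
{1,2,3,4,5} --p--> {1,3,4,5}  [seen]
{1,2,3,4,5} --q--> {1,2,3,4,5}  [seen]
Reachable DFA states: {1}, {5}, {1,4}, {1,2}, {1,3,5}, {3,5}, {4,5}, {1,4,5}, {1,2,5}, {1,3,4,5}, {1,2,3}, {1,2,3,5}, {1,2,4,5}, {1,2,3,4,5}.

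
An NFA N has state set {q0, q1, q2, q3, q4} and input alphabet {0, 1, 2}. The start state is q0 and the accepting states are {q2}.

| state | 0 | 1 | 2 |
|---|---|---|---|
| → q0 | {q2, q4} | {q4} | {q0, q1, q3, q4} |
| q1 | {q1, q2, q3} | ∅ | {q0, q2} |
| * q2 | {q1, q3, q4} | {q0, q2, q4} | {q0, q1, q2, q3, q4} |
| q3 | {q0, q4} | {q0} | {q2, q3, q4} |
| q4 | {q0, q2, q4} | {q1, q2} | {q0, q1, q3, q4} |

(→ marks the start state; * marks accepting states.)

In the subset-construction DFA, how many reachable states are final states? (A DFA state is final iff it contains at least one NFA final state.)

Start state of the DFA: {q0}.
{q0} --0--> {q2, q4}  [new]
{q0} --1--> {q4}  [new]
{q0} --2--> {q0, q1, q3, q4}  [new]
{q2, q4} --0--> {q0, q1, q2, q3, q4}  [new]
{q2, q4} --1--> {q0, q1, q2, q4}  [new]
{q2, q4} --2--> {q0, q1, q2, q3, q4}  [seen]
{q4} --0--> {q0, q2, q4}  [new]
{q4} --1--> {q1, q2}  [new]
{q4} --2--> {q0, q1, q3, q4}  [seen]
{q0, q1, q3, q4} --0--> {q0, q1, q2, q3, q4}  [seen]
{q0, q1, q3, q4} --1--> {q0, q1, q2, q4}  [seen]
{q0, q1, q3, q4} --2--> {q0, q1, q2, q3, q4}  [seen]
{q0, q1, q2, q3, q4} --0--> {q0, q1, q2, q3, q4}  [seen]
{q0, q1, q2, q3, q4} --1--> {q0, q1, q2, q4}  [seen]
{q0, q1, q2, q3, q4} --2--> {q0, q1, q2, q3, q4}  [seen]
{q0, q1, q2, q4} --0--> {q0, q1, q2, q3, q4}  [seen]
{q0, q1, q2, q4} --1--> {q0, q1, q2, q4}  [seen]
{q0, q1, q2, q4} --2--> {q0, q1, q2, q3, q4}  [seen]
{q0, q2, q4} --0--> {q0, q1, q2, q3, q4}  [seen]
{q0, q2, q4} --1--> {q0, q1, q2, q4}  [seen]
{q0, q2, q4} --2--> {q0, q1, q2, q3, q4}  [seen]
{q1, q2} --0--> {q1, q2, q3, q4}  [new]
{q1, q2} --1--> {q0, q2, q4}  [seen]
{q1, q2} --2--> {q0, q1, q2, q3, q4}  [seen]
{q1, q2, q3, q4} --0--> {q0, q1, q2, q3, q4}  [seen]
{q1, q2, q3, q4} --1--> {q0, q1, q2, q4}  [seen]
{q1, q2, q3, q4} --2--> {q0, q1, q2, q3, q4}  [seen]
Reachable DFA states: {q0}, {q2, q4}, {q4}, {q0, q1, q3, q4}, {q0, q1, q2, q3, q4}, {q0, q1, q2, q4}, {q0, q2, q4}, {q1, q2}, {q1, q2, q3, q4}.
Accepting DFA states (contain an NFA accepting state): {q2, q4}, {q0, q1, q2, q3, q4}, {q0, q1, q2, q4}, {q0, q2, q4}, {q1, q2}, {q1, q2, q3, q4}.

6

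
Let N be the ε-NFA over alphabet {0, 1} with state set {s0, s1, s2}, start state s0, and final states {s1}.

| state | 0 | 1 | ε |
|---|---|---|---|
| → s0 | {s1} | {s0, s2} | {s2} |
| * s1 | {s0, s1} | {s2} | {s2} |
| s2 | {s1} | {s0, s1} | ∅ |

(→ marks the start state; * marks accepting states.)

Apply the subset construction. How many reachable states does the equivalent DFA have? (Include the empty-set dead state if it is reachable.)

3

Start state of the DFA: {s0, s2} (ε-closure of the NFA start).
{s0, s2} --0--> {s1, s2}  [new]
{s0, s2} --1--> {s0, s1, s2}  [new]
{s1, s2} --0--> {s0, s1, s2}  [seen]
{s1, s2} --1--> {s0, s1, s2}  [seen]
{s0, s1, s2} --0--> {s0, s1, s2}  [seen]
{s0, s1, s2} --1--> {s0, s1, s2}  [seen]
Reachable DFA states: {s0, s2}, {s1, s2}, {s0, s1, s2}.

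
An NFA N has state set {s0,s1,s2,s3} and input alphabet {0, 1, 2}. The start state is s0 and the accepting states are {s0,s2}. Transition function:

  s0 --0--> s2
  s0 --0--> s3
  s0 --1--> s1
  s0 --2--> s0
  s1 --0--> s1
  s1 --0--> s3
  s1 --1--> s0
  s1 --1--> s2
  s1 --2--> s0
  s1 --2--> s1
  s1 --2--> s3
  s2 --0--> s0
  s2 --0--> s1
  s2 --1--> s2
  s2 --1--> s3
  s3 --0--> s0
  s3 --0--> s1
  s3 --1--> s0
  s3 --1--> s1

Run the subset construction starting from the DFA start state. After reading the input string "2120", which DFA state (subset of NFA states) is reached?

Start: {s0}.
δ(s0,2) = {s0}.
Union: {s0}.
After 2: {s0}.
δ(s0,1) = {s1}.
Union: {s1}.
After 1: {s1}.
δ(s1,2) = {s0,s1,s3}.
Union: {s0,s1,s3}.
After 2: {s0,s1,s3}.
δ(s0,0) = {s2,s3}; δ(s1,0) = {s1,s3}; δ(s3,0) = {s0,s1}.
Union: {s0,s1,s2,s3}.
After 0: {s0,s1,s2,s3}.

{s0,s1,s2,s3}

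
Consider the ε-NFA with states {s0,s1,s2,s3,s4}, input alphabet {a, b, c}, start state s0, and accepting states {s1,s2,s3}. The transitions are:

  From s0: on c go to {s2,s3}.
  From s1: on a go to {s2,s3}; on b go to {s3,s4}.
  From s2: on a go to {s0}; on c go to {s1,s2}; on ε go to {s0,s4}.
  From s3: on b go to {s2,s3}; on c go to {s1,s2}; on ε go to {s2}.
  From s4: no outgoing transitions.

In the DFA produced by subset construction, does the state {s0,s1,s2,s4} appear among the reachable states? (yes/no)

no

Start state of the DFA: {s0} (ε-closure of the NFA start).
{s0} --a--> ∅  [new]
{s0} --b--> ∅  [seen]
{s0} --c--> {s0,s2,s3,s4}  [new]
∅ --a--> ∅  [seen]
∅ --b--> ∅  [seen]
∅ --c--> ∅  [seen]
{s0,s2,s3,s4} --a--> {s0}  [seen]
{s0,s2,s3,s4} --b--> {s0,s2,s3,s4}  [seen]
{s0,s2,s3,s4} --c--> {s0,s1,s2,s3,s4}  [new]
{s0,s1,s2,s3,s4} --a--> {s0,s2,s3,s4}  [seen]
{s0,s1,s2,s3,s4} --b--> {s0,s2,s3,s4}  [seen]
{s0,s1,s2,s3,s4} --c--> {s0,s1,s2,s3,s4}  [seen]
Reachable DFA states: {s0}, ∅, {s0,s2,s3,s4}, {s0,s1,s2,s3,s4}.
{s0,s1,s2,s4} is not among them.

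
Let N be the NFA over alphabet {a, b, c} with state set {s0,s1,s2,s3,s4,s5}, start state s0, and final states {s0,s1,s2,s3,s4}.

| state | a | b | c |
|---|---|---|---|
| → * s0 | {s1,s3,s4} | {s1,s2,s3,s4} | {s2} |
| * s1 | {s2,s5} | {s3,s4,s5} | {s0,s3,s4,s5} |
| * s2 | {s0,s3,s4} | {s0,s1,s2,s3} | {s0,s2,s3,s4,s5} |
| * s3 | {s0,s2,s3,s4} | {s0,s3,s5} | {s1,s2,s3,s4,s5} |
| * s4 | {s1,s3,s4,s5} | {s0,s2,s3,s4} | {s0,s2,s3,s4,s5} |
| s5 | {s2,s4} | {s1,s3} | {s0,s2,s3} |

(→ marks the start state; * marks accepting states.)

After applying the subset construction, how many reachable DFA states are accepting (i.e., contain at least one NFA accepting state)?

Start state of the DFA: {s0}.
{s0} --a--> {s1,s3,s4}  [new]
{s0} --b--> {s1,s2,s3,s4}  [new]
{s0} --c--> {s2}  [new]
{s1,s3,s4} --a--> {s0,s1,s2,s3,s4,s5}  [new]
{s1,s3,s4} --b--> {s0,s2,s3,s4,s5}  [new]
{s1,s3,s4} --c--> {s0,s1,s2,s3,s4,s5}  [seen]
{s1,s2,s3,s4} --a--> {s0,s1,s2,s3,s4,s5}  [seen]
{s1,s2,s3,s4} --b--> {s0,s1,s2,s3,s4,s5}  [seen]
{s1,s2,s3,s4} --c--> {s0,s1,s2,s3,s4,s5}  [seen]
{s2} --a--> {s0,s3,s4}  [new]
{s2} --b--> {s0,s1,s2,s3}  [new]
{s2} --c--> {s0,s2,s3,s4,s5}  [seen]
{s0,s1,s2,s3,s4,s5} --a--> {s0,s1,s2,s3,s4,s5}  [seen]
{s0,s1,s2,s3,s4,s5} --b--> {s0,s1,s2,s3,s4,s5}  [seen]
{s0,s1,s2,s3,s4,s5} --c--> {s0,s1,s2,s3,s4,s5}  [seen]
{s0,s2,s3,s4,s5} --a--> {s0,s1,s2,s3,s4,s5}  [seen]
{s0,s2,s3,s4,s5} --b--> {s0,s1,s2,s3,s4,s5}  [seen]
{s0,s2,s3,s4,s5} --c--> {s0,s1,s2,s3,s4,s5}  [seen]
{s0,s3,s4} --a--> {s0,s1,s2,s3,s4,s5}  [seen]
{s0,s3,s4} --b--> {s0,s1,s2,s3,s4,s5}  [seen]
{s0,s3,s4} --c--> {s0,s1,s2,s3,s4,s5}  [seen]
{s0,s1,s2,s3} --a--> {s0,s1,s2,s3,s4,s5}  [seen]
{s0,s1,s2,s3} --b--> {s0,s1,s2,s3,s4,s5}  [seen]
{s0,s1,s2,s3} --c--> {s0,s1,s2,s3,s4,s5}  [seen]
Reachable DFA states: {s0}, {s1,s3,s4}, {s1,s2,s3,s4}, {s2}, {s0,s1,s2,s3,s4,s5}, {s0,s2,s3,s4,s5}, {s0,s3,s4}, {s0,s1,s2,s3}.
Accepting DFA states (contain an NFA accepting state): {s0}, {s1,s3,s4}, {s1,s2,s3,s4}, {s2}, {s0,s1,s2,s3,s4,s5}, {s0,s2,s3,s4,s5}, {s0,s3,s4}, {s0,s1,s2,s3}.

8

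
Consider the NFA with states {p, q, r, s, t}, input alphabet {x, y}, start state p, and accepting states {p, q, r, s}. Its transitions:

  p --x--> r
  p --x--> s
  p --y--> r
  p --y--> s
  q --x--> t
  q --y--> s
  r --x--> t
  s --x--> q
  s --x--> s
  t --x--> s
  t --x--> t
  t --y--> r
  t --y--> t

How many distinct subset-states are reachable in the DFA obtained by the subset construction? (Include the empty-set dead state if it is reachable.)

7

Start state of the DFA: {p}.
{p} --x--> {r, s}  [new]
{p} --y--> {r, s}  [seen]
{r, s} --x--> {q, s, t}  [new]
{r, s} --y--> ∅  [new]
{q, s, t} --x--> {q, s, t}  [seen]
{q, s, t} --y--> {r, s, t}  [new]
∅ --x--> ∅  [seen]
∅ --y--> ∅  [seen]
{r, s, t} --x--> {q, s, t}  [seen]
{r, s, t} --y--> {r, t}  [new]
{r, t} --x--> {s, t}  [new]
{r, t} --y--> {r, t}  [seen]
{s, t} --x--> {q, s, t}  [seen]
{s, t} --y--> {r, t}  [seen]
Reachable DFA states: {p}, {r, s}, {q, s, t}, ∅, {r, s, t}, {r, t}, {s, t}.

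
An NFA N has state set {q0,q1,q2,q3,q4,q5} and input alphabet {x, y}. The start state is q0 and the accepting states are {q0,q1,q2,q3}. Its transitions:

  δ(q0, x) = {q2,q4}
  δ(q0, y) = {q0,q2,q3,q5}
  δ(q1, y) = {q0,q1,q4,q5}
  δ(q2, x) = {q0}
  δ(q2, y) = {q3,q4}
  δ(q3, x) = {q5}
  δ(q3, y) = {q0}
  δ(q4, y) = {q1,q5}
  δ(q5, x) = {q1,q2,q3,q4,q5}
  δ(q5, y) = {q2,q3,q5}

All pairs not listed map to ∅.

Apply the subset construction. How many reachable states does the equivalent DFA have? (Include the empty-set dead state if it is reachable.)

Start state of the DFA: {q0}.
{q0} --x--> {q2,q4}  [new]
{q0} --y--> {q0,q2,q3,q5}  [new]
{q2,q4} --x--> {q0}  [seen]
{q2,q4} --y--> {q1,q3,q4,q5}  [new]
{q0,q2,q3,q5} --x--> {q0,q1,q2,q3,q4,q5}  [new]
{q0,q2,q3,q5} --y--> {q0,q2,q3,q4,q5}  [new]
{q1,q3,q4,q5} --x--> {q1,q2,q3,q4,q5}  [new]
{q1,q3,q4,q5} --y--> {q0,q1,q2,q3,q4,q5}  [seen]
{q0,q1,q2,q3,q4,q5} --x--> {q0,q1,q2,q3,q4,q5}  [seen]
{q0,q1,q2,q3,q4,q5} --y--> {q0,q1,q2,q3,q4,q5}  [seen]
{q0,q2,q3,q4,q5} --x--> {q0,q1,q2,q3,q4,q5}  [seen]
{q0,q2,q3,q4,q5} --y--> {q0,q1,q2,q3,q4,q5}  [seen]
{q1,q2,q3,q4,q5} --x--> {q0,q1,q2,q3,q4,q5}  [seen]
{q1,q2,q3,q4,q5} --y--> {q0,q1,q2,q3,q4,q5}  [seen]
Reachable DFA states: {q0}, {q2,q4}, {q0,q2,q3,q5}, {q1,q3,q4,q5}, {q0,q1,q2,q3,q4,q5}, {q0,q2,q3,q4,q5}, {q1,q2,q3,q4,q5}.

7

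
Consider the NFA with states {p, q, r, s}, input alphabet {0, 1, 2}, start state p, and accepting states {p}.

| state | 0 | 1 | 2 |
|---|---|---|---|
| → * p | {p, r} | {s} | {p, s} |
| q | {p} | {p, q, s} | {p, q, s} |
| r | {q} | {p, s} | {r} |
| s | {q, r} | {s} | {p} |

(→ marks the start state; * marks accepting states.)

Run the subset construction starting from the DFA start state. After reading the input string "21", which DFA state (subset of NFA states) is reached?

Start: {p}.
δ(p,2) = {p, s}.
Union: {p, s}.
After 2: {p, s}.
δ(p,1) = {s}; δ(s,1) = {s}.
Union: {s}.
After 1: {s}.

{s}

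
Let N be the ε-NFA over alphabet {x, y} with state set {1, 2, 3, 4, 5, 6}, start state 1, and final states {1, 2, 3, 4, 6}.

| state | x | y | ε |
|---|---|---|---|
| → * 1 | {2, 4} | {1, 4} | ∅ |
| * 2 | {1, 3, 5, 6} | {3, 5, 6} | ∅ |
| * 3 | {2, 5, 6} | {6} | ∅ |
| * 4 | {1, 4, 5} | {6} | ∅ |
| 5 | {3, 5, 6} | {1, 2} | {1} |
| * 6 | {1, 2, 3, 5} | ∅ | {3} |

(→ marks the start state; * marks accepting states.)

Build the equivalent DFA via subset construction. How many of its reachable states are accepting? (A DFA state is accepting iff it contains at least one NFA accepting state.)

9

Start state of the DFA: {1} (ε-closure of the NFA start).
{1} --x--> {2, 4}  [new]
{1} --y--> {1, 4}  [new]
{2, 4} --x--> {1, 3, 4, 5, 6}  [new]
{2, 4} --y--> {1, 3, 5, 6}  [new]
{1, 4} --x--> {1, 2, 4, 5}  [new]
{1, 4} --y--> {1, 3, 4, 6}  [new]
{1, 3, 4, 5, 6} --x--> {1, 2, 3, 4, 5, 6}  [new]
{1, 3, 4, 5, 6} --y--> {1, 2, 3, 4, 6}  [new]
{1, 3, 5, 6} --x--> {1, 2, 3, 4, 5, 6}  [seen]
{1, 3, 5, 6} --y--> {1, 2, 3, 4, 6}  [seen]
{1, 2, 4, 5} --x--> {1, 2, 3, 4, 5, 6}  [seen]
{1, 2, 4, 5} --y--> {1, 2, 3, 4, 5, 6}  [seen]
{1, 3, 4, 6} --x--> {1, 2, 3, 4, 5, 6}  [seen]
{1, 3, 4, 6} --y--> {1, 3, 4, 6}  [seen]
{1, 2, 3, 4, 5, 6} --x--> {1, 2, 3, 4, 5, 6}  [seen]
{1, 2, 3, 4, 5, 6} --y--> {1, 2, 3, 4, 5, 6}  [seen]
{1, 2, 3, 4, 6} --x--> {1, 2, 3, 4, 5, 6}  [seen]
{1, 2, 3, 4, 6} --y--> {1, 3, 4, 5, 6}  [seen]
Reachable DFA states: {1}, {2, 4}, {1, 4}, {1, 3, 4, 5, 6}, {1, 3, 5, 6}, {1, 2, 4, 5}, {1, 3, 4, 6}, {1, 2, 3, 4, 5, 6}, {1, 2, 3, 4, 6}.
Accepting DFA states (contain an NFA accepting state): {1}, {2, 4}, {1, 4}, {1, 3, 4, 5, 6}, {1, 3, 5, 6}, {1, 2, 4, 5}, {1, 3, 4, 6}, {1, 2, 3, 4, 5, 6}, {1, 2, 3, 4, 6}.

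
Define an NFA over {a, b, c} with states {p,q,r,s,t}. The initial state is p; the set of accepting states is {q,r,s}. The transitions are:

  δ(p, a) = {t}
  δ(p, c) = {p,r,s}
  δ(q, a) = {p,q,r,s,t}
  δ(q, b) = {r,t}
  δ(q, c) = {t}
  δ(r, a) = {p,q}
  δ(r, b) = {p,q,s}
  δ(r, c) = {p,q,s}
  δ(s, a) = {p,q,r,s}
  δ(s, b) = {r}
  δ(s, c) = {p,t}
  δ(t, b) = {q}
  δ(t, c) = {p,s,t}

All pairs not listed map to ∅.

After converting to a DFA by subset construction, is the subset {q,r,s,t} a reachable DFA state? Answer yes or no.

Start state of the DFA: {p}.
{p} --a--> {t}  [new]
{p} --b--> ∅  [new]
{p} --c--> {p,r,s}  [new]
{t} --a--> ∅  [seen]
{t} --b--> {q}  [new]
{t} --c--> {p,s,t}  [new]
∅ --a--> ∅  [seen]
∅ --b--> ∅  [seen]
∅ --c--> ∅  [seen]
{p,r,s} --a--> {p,q,r,s,t}  [new]
{p,r,s} --b--> {p,q,r,s}  [new]
{p,r,s} --c--> {p,q,r,s,t}  [seen]
{q} --a--> {p,q,r,s,t}  [seen]
{q} --b--> {r,t}  [new]
{q} --c--> {t}  [seen]
{p,s,t} --a--> {p,q,r,s,t}  [seen]
{p,s,t} --b--> {q,r}  [new]
{p,s,t} --c--> {p,r,s,t}  [new]
{p,q,r,s,t} --a--> {p,q,r,s,t}  [seen]
{p,q,r,s,t} --b--> {p,q,r,s,t}  [seen]
{p,q,r,s,t} --c--> {p,q,r,s,t}  [seen]
{p,q,r,s} --a--> {p,q,r,s,t}  [seen]
{p,q,r,s} --b--> {p,q,r,s,t}  [seen]
{p,q,r,s} --c--> {p,q,r,s,t}  [seen]
{r,t} --a--> {p,q}  [new]
{r,t} --b--> {p,q,s}  [new]
{r,t} --c--> {p,q,s,t}  [new]
{q,r} --a--> {p,q,r,s,t}  [seen]
{q,r} --b--> {p,q,r,s,t}  [seen]
{q,r} --c--> {p,q,s,t}  [seen]
{p,r,s,t} --a--> {p,q,r,s,t}  [seen]
{p,r,s,t} --b--> {p,q,r,s}  [seen]
{p,r,s,t} --c--> {p,q,r,s,t}  [seen]
{p,q} --a--> {p,q,r,s,t}  [seen]
{p,q} --b--> {r,t}  [seen]
{p,q} --c--> {p,r,s,t}  [seen]
{p,q,s} --a--> {p,q,r,s,t}  [seen]
{p,q,s} --b--> {r,t}  [seen]
{p,q,s} --c--> {p,r,s,t}  [seen]
{p,q,s,t} --a--> {p,q,r,s,t}  [seen]
{p,q,s,t} --b--> {q,r,t}  [new]
{p,q,s,t} --c--> {p,r,s,t}  [seen]
{q,r,t} --a--> {p,q,r,s,t}  [seen]
{q,r,t} --b--> {p,q,r,s,t}  [seen]
{q,r,t} --c--> {p,q,s,t}  [seen]
Reachable DFA states: {p}, {t}, ∅, {p,r,s}, {q}, {p,s,t}, {p,q,r,s,t}, {p,q,r,s}, {r,t}, {q,r}, {p,r,s,t}, {p,q}, {p,q,s}, {p,q,s,t}, {q,r,t}.
{q,r,s,t} is not among them.

no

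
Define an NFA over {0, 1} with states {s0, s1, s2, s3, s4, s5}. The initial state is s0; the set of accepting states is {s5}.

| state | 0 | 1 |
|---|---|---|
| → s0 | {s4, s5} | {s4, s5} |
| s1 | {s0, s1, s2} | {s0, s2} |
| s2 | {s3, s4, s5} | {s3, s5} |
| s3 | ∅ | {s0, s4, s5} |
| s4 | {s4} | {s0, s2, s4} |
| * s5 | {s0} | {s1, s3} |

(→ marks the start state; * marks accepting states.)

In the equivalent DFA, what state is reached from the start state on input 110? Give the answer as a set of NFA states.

Start: {s0}.
δ(s0,1) = {s4, s5}.
Union: {s4, s5}.
After 1: {s4, s5}.
δ(s4,1) = {s0, s2, s4}; δ(s5,1) = {s1, s3}.
Union: {s0, s1, s2, s3, s4}.
After 1: {s0, s1, s2, s3, s4}.
δ(s0,0) = {s4, s5}; δ(s1,0) = {s0, s1, s2}; δ(s2,0) = {s3, s4, s5}; δ(s3,0) = ∅; δ(s4,0) = {s4}.
Union: {s0, s1, s2, s3, s4, s5}.
After 0: {s0, s1, s2, s3, s4, s5}.

{s0, s1, s2, s3, s4, s5}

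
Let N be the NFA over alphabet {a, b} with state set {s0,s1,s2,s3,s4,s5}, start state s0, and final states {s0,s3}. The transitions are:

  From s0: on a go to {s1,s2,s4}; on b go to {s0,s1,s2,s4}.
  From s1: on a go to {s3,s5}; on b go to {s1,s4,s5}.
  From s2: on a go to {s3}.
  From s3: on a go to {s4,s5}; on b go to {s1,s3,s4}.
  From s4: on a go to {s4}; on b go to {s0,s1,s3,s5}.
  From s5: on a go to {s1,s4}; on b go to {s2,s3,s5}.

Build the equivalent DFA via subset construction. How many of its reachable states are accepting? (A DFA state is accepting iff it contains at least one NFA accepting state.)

7

Start state of the DFA: {s0}.
{s0} --a--> {s1,s2,s4}  [new]
{s0} --b--> {s0,s1,s2,s4}  [new]
{s1,s2,s4} --a--> {s3,s4,s5}  [new]
{s1,s2,s4} --b--> {s0,s1,s3,s4,s5}  [new]
{s0,s1,s2,s4} --a--> {s1,s2,s3,s4,s5}  [new]
{s0,s1,s2,s4} --b--> {s0,s1,s2,s3,s4,s5}  [new]
{s3,s4,s5} --a--> {s1,s4,s5}  [new]
{s3,s4,s5} --b--> {s0,s1,s2,s3,s4,s5}  [seen]
{s0,s1,s3,s4,s5} --a--> {s1,s2,s3,s4,s5}  [seen]
{s0,s1,s3,s4,s5} --b--> {s0,s1,s2,s3,s4,s5}  [seen]
{s1,s2,s3,s4,s5} --a--> {s1,s3,s4,s5}  [new]
{s1,s2,s3,s4,s5} --b--> {s0,s1,s2,s3,s4,s5}  [seen]
{s0,s1,s2,s3,s4,s5} --a--> {s1,s2,s3,s4,s5}  [seen]
{s0,s1,s2,s3,s4,s5} --b--> {s0,s1,s2,s3,s4,s5}  [seen]
{s1,s4,s5} --a--> {s1,s3,s4,s5}  [seen]
{s1,s4,s5} --b--> {s0,s1,s2,s3,s4,s5}  [seen]
{s1,s3,s4,s5} --a--> {s1,s3,s4,s5}  [seen]
{s1,s3,s4,s5} --b--> {s0,s1,s2,s3,s4,s5}  [seen]
Reachable DFA states: {s0}, {s1,s2,s4}, {s0,s1,s2,s4}, {s3,s4,s5}, {s0,s1,s3,s4,s5}, {s1,s2,s3,s4,s5}, {s0,s1,s2,s3,s4,s5}, {s1,s4,s5}, {s1,s3,s4,s5}.
Accepting DFA states (contain an NFA accepting state): {s0}, {s0,s1,s2,s4}, {s3,s4,s5}, {s0,s1,s3,s4,s5}, {s1,s2,s3,s4,s5}, {s0,s1,s2,s3,s4,s5}, {s1,s3,s4,s5}.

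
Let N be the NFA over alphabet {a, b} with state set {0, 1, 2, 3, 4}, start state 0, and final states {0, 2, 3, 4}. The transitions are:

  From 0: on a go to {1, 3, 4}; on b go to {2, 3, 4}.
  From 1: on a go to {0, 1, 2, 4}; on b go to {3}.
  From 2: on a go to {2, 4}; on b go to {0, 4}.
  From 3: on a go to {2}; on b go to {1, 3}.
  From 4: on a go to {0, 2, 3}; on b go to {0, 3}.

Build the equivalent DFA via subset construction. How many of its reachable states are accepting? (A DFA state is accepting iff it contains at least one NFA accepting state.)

8

Start state of the DFA: {0}.
{0} --a--> {1, 3, 4}  [new]
{0} --b--> {2, 3, 4}  [new]
{1, 3, 4} --a--> {0, 1, 2, 3, 4}  [new]
{1, 3, 4} --b--> {0, 1, 3}  [new]
{2, 3, 4} --a--> {0, 2, 3, 4}  [new]
{2, 3, 4} --b--> {0, 1, 3, 4}  [new]
{0, 1, 2, 3, 4} --a--> {0, 1, 2, 3, 4}  [seen]
{0, 1, 2, 3, 4} --b--> {0, 1, 2, 3, 4}  [seen]
{0, 1, 3} --a--> {0, 1, 2, 3, 4}  [seen]
{0, 1, 3} --b--> {1, 2, 3, 4}  [new]
{0, 2, 3, 4} --a--> {0, 1, 2, 3, 4}  [seen]
{0, 2, 3, 4} --b--> {0, 1, 2, 3, 4}  [seen]
{0, 1, 3, 4} --a--> {0, 1, 2, 3, 4}  [seen]
{0, 1, 3, 4} --b--> {0, 1, 2, 3, 4}  [seen]
{1, 2, 3, 4} --a--> {0, 1, 2, 3, 4}  [seen]
{1, 2, 3, 4} --b--> {0, 1, 3, 4}  [seen]
Reachable DFA states: {0}, {1, 3, 4}, {2, 3, 4}, {0, 1, 2, 3, 4}, {0, 1, 3}, {0, 2, 3, 4}, {0, 1, 3, 4}, {1, 2, 3, 4}.
Accepting DFA states (contain an NFA accepting state): {0}, {1, 3, 4}, {2, 3, 4}, {0, 1, 2, 3, 4}, {0, 1, 3}, {0, 2, 3, 4}, {0, 1, 3, 4}, {1, 2, 3, 4}.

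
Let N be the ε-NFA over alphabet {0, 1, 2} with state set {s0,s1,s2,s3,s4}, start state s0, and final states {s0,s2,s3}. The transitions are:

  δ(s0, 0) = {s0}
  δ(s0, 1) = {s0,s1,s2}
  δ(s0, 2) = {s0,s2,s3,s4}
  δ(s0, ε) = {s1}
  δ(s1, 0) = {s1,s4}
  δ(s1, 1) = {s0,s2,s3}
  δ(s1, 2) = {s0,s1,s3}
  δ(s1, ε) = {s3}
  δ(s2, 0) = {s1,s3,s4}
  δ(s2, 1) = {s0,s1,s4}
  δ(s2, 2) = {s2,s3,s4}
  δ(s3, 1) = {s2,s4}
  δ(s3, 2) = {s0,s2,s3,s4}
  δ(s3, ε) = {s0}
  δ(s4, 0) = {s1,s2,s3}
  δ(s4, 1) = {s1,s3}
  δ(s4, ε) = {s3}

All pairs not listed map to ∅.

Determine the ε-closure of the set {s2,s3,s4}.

{s0,s1,s2,s3,s4}

Begin with {s2,s3,s4}.
s3 →ε {s0}; add s0.
s0 →ε {s1}; add s1.
ε-closure = {s0,s1,s2,s3,s4}.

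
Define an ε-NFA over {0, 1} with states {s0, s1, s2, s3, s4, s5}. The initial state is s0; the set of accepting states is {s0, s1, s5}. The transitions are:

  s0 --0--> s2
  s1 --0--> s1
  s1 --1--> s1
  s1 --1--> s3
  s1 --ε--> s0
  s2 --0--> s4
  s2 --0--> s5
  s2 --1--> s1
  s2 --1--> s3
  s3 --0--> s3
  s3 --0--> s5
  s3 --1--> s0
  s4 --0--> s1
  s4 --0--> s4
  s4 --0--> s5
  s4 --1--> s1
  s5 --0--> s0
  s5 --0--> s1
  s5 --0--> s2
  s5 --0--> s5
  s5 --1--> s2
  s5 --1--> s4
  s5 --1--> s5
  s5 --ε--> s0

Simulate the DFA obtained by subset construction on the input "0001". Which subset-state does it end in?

{s0, s1, s2, s3, s4, s5}

Start: {s0}.
δ(s0,0) = {s2}.
Union: {s2}.
After 0: {s2}.
δ(s2,0) = {s4, s5}.
Union: {s4, s5}.
ε-closure gives {s0, s4, s5}.
After 0: {s0, s4, s5}.
δ(s0,0) = {s2}; δ(s4,0) = {s1, s4, s5}; δ(s5,0) = {s0, s1, s2, s5}.
Union: {s0, s1, s2, s4, s5}.
After 0: {s0, s1, s2, s4, s5}.
δ(s0,1) = ∅; δ(s1,1) = {s1, s3}; δ(s2,1) = {s1, s3}; δ(s4,1) = {s1}; δ(s5,1) = {s2, s4, s5}.
Union: {s1, s2, s3, s4, s5}.
ε-closure gives {s0, s1, s2, s3, s4, s5}.
After 1: {s0, s1, s2, s3, s4, s5}.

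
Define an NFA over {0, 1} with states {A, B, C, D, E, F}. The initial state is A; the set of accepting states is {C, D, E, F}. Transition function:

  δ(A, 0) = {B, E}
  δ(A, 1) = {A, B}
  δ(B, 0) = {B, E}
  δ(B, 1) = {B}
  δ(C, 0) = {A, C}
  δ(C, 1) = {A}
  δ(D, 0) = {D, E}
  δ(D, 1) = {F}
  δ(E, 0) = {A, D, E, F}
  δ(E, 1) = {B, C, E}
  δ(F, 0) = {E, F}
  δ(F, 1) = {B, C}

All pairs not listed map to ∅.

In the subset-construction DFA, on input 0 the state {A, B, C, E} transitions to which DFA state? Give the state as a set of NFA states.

{A, B, C, D, E, F}

δ(A,0) = {B, E}; δ(B,0) = {B, E}; δ(C,0) = {A, C}; δ(E,0) = {A, D, E, F}.
Union: {A, B, C, D, E, F}.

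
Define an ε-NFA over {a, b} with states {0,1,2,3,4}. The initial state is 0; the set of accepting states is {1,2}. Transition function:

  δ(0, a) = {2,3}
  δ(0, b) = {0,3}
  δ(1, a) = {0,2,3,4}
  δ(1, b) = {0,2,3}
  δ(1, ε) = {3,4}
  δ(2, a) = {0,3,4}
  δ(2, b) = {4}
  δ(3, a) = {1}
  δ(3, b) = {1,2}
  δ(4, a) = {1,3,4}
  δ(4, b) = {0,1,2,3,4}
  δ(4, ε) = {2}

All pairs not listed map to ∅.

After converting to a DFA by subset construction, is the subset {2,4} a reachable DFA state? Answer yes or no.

no

Start state of the DFA: {0} (ε-closure of the NFA start).
{0} --a--> {2,3}  [new]
{0} --b--> {0,3}  [new]
{2,3} --a--> {0,1,2,3,4}  [new]
{2,3} --b--> {1,2,3,4}  [new]
{0,3} --a--> {1,2,3,4}  [seen]
{0,3} --b--> {0,1,2,3,4}  [seen]
{0,1,2,3,4} --a--> {0,1,2,3,4}  [seen]
{0,1,2,3,4} --b--> {0,1,2,3,4}  [seen]
{1,2,3,4} --a--> {0,1,2,3,4}  [seen]
{1,2,3,4} --b--> {0,1,2,3,4}  [seen]
Reachable DFA states: {0}, {2,3}, {0,3}, {0,1,2,3,4}, {1,2,3,4}.
{2,4} is not among them.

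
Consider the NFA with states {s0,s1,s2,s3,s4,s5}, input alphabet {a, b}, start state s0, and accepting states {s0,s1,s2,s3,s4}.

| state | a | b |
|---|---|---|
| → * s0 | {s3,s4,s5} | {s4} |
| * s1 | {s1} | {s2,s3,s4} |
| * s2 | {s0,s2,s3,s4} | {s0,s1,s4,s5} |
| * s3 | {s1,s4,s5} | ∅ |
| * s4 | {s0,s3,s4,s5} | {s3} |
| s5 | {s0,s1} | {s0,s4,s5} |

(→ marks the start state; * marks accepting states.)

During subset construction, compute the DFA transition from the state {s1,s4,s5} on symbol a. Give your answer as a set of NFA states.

δ(s1,a) = {s1}; δ(s4,a) = {s0,s3,s4,s5}; δ(s5,a) = {s0,s1}.
Union: {s0,s1,s3,s4,s5}.

{s0,s1,s3,s4,s5}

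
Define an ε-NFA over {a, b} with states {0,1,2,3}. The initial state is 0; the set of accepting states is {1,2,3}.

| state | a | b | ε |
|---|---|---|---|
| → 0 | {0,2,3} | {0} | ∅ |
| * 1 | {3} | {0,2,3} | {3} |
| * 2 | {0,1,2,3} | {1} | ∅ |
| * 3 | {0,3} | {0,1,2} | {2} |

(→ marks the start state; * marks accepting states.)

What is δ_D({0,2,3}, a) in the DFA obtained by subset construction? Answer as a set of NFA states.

δ(0,a) = {0,2,3}; δ(2,a) = {0,1,2,3}; δ(3,a) = {0,3}.
Union: {0,1,2,3}.

{0,1,2,3}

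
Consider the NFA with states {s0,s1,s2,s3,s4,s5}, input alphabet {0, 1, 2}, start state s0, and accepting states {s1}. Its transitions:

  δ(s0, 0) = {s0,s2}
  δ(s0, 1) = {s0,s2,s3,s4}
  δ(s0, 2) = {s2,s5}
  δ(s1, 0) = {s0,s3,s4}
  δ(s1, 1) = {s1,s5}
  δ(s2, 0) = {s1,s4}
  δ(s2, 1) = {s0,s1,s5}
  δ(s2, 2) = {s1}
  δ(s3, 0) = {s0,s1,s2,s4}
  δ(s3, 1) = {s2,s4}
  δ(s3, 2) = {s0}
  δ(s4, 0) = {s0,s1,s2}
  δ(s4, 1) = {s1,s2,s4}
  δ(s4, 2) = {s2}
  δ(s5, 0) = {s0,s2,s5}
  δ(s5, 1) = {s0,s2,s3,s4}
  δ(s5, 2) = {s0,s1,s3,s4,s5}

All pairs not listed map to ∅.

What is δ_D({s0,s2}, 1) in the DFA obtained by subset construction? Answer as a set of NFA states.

{s0,s1,s2,s3,s4,s5}

δ(s0,1) = {s0,s2,s3,s4}; δ(s2,1) = {s0,s1,s5}.
Union: {s0,s1,s2,s3,s4,s5}.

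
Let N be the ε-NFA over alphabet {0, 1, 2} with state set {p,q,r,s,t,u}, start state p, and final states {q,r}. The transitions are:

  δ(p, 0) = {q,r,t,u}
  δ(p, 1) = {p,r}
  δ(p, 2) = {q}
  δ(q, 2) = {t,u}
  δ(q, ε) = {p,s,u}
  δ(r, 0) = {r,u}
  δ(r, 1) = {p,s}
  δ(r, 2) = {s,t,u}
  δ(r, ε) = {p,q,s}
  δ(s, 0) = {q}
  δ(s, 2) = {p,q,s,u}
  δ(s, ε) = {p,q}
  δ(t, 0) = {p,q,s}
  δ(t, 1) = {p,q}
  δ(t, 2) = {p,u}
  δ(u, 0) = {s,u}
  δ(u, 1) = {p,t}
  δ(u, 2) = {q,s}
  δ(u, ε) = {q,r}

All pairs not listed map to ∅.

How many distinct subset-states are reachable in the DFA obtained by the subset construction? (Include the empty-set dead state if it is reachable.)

3

Start state of the DFA: {p} (ε-closure of the NFA start).
{p} --0--> {p,q,r,s,t,u}  [new]
{p} --1--> {p,q,r,s,u}  [new]
{p} --2--> {p,q,r,s,u}  [seen]
{p,q,r,s,t,u} --0--> {p,q,r,s,t,u}  [seen]
{p,q,r,s,t,u} --1--> {p,q,r,s,t,u}  [seen]
{p,q,r,s,t,u} --2--> {p,q,r,s,t,u}  [seen]
{p,q,r,s,u} --0--> {p,q,r,s,t,u}  [seen]
{p,q,r,s,u} --1--> {p,q,r,s,t,u}  [seen]
{p,q,r,s,u} --2--> {p,q,r,s,t,u}  [seen]
Reachable DFA states: {p}, {p,q,r,s,t,u}, {p,q,r,s,u}.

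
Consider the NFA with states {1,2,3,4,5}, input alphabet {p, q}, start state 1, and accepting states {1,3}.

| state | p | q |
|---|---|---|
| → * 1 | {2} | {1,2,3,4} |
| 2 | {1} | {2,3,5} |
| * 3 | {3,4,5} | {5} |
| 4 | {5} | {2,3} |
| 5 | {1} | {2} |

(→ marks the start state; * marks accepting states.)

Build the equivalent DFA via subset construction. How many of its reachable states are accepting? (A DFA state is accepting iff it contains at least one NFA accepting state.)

5

Start state of the DFA: {1}.
{1} --p--> {2}  [new]
{1} --q--> {1,2,3,4}  [new]
{2} --p--> {1}  [seen]
{2} --q--> {2,3,5}  [new]
{1,2,3,4} --p--> {1,2,3,4,5}  [new]
{1,2,3,4} --q--> {1,2,3,4,5}  [seen]
{2,3,5} --p--> {1,3,4,5}  [new]
{2,3,5} --q--> {2,3,5}  [seen]
{1,2,3,4,5} --p--> {1,2,3,4,5}  [seen]
{1,2,3,4,5} --q--> {1,2,3,4,5}  [seen]
{1,3,4,5} --p--> {1,2,3,4,5}  [seen]
{1,3,4,5} --q--> {1,2,3,4,5}  [seen]
Reachable DFA states: {1}, {2}, {1,2,3,4}, {2,3,5}, {1,2,3,4,5}, {1,3,4,5}.
Accepting DFA states (contain an NFA accepting state): {1}, {1,2,3,4}, {2,3,5}, {1,2,3,4,5}, {1,3,4,5}.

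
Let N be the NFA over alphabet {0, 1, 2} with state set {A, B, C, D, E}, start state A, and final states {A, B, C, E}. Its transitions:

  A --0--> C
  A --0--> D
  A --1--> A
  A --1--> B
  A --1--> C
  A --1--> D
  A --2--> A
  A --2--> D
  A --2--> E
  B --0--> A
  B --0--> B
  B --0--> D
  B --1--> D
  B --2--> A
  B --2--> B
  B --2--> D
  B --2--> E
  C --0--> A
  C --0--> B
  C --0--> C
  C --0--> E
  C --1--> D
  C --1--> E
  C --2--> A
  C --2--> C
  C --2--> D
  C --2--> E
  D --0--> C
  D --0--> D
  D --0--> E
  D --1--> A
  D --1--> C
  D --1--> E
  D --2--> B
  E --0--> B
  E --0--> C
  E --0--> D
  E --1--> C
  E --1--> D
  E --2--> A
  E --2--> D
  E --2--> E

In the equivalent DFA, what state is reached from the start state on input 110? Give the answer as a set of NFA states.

Start: {A}.
δ(A,1) = {A, B, C, D}.
Union: {A, B, C, D}.
After 1: {A, B, C, D}.
δ(A,1) = {A, B, C, D}; δ(B,1) = {D}; δ(C,1) = {D, E}; δ(D,1) = {A, C, E}.
Union: {A, B, C, D, E}.
After 1: {A, B, C, D, E}.
δ(A,0) = {C, D}; δ(B,0) = {A, B, D}; δ(C,0) = {A, B, C, E}; δ(D,0) = {C, D, E}; δ(E,0) = {B, C, D}.
Union: {A, B, C, D, E}.
After 0: {A, B, C, D, E}.

{A, B, C, D, E}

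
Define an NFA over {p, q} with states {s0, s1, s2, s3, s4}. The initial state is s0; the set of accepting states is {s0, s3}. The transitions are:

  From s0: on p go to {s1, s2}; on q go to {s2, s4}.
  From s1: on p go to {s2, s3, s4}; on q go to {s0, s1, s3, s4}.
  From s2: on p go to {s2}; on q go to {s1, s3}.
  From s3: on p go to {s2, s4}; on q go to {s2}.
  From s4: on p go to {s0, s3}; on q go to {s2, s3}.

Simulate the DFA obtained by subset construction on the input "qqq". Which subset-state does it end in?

{s0, s1, s2, s3, s4}

Start: {s0}.
δ(s0,q) = {s2, s4}.
Union: {s2, s4}.
After q: {s2, s4}.
δ(s2,q) = {s1, s3}; δ(s4,q) = {s2, s3}.
Union: {s1, s2, s3}.
After q: {s1, s2, s3}.
δ(s1,q) = {s0, s1, s3, s4}; δ(s2,q) = {s1, s3}; δ(s3,q) = {s2}.
Union: {s0, s1, s2, s3, s4}.
After q: {s0, s1, s2, s3, s4}.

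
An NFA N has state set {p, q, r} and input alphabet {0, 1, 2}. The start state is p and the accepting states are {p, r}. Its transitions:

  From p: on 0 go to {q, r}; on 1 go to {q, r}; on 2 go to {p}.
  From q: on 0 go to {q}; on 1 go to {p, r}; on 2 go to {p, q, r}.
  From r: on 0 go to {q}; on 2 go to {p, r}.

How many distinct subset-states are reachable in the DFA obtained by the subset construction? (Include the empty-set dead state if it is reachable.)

Start state of the DFA: {p}.
{p} --0--> {q, r}  [new]
{p} --1--> {q, r}  [seen]
{p} --2--> {p}  [seen]
{q, r} --0--> {q}  [new]
{q, r} --1--> {p, r}  [new]
{q, r} --2--> {p, q, r}  [new]
{q} --0--> {q}  [seen]
{q} --1--> {p, r}  [seen]
{q} --2--> {p, q, r}  [seen]
{p, r} --0--> {q, r}  [seen]
{p, r} --1--> {q, r}  [seen]
{p, r} --2--> {p, r}  [seen]
{p, q, r} --0--> {q, r}  [seen]
{p, q, r} --1--> {p, q, r}  [seen]
{p, q, r} --2--> {p, q, r}  [seen]
Reachable DFA states: {p}, {q, r}, {q}, {p, r}, {p, q, r}.

5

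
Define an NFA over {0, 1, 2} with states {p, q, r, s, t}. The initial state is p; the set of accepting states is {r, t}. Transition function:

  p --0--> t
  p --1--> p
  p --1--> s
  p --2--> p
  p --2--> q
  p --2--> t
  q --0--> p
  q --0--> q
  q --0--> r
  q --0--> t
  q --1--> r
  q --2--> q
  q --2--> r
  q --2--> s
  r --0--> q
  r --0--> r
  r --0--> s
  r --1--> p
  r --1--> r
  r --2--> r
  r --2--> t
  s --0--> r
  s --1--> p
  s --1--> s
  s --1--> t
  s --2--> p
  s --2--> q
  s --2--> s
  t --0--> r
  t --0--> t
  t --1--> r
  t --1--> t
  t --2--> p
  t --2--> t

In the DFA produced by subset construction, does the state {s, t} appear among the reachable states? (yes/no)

no

Start state of the DFA: {p}.
{p} --0--> {t}  [new]
{p} --1--> {p, s}  [new]
{p} --2--> {p, q, t}  [new]
{t} --0--> {r, t}  [new]
{t} --1--> {r, t}  [seen]
{t} --2--> {p, t}  [new]
{p, s} --0--> {r, t}  [seen]
{p, s} --1--> {p, s, t}  [new]
{p, s} --2--> {p, q, s, t}  [new]
{p, q, t} --0--> {p, q, r, t}  [new]
{p, q, t} --1--> {p, r, s, t}  [new]
{p, q, t} --2--> {p, q, r, s, t}  [new]
{r, t} --0--> {q, r, s, t}  [new]
{r, t} --1--> {p, r, t}  [new]
{r, t} --2--> {p, r, t}  [seen]
{p, t} --0--> {r, t}  [seen]
{p, t} --1--> {p, r, s, t}  [seen]
{p, t} --2--> {p, q, t}  [seen]
{p, s, t} --0--> {r, t}  [seen]
{p, s, t} --1--> {p, r, s, t}  [seen]
{p, s, t} --2--> {p, q, s, t}  [seen]
{p, q, s, t} --0--> {p, q, r, t}  [seen]
{p, q, s, t} --1--> {p, r, s, t}  [seen]
{p, q, s, t} --2--> {p, q, r, s, t}  [seen]
{p, q, r, t} --0--> {p, q, r, s, t}  [seen]
{p, q, r, t} --1--> {p, r, s, t}  [seen]
{p, q, r, t} --2--> {p, q, r, s, t}  [seen]
{p, r, s, t} --0--> {q, r, s, t}  [seen]
{p, r, s, t} --1--> {p, r, s, t}  [seen]
{p, r, s, t} --2--> {p, q, r, s, t}  [seen]
{p, q, r, s, t} --0--> {p, q, r, s, t}  [seen]
{p, q, r, s, t} --1--> {p, r, s, t}  [seen]
{p, q, r, s, t} --2--> {p, q, r, s, t}  [seen]
{q, r, s, t} --0--> {p, q, r, s, t}  [seen]
{q, r, s, t} --1--> {p, r, s, t}  [seen]
{q, r, s, t} --2--> {p, q, r, s, t}  [seen]
{p, r, t} --0--> {q, r, s, t}  [seen]
{p, r, t} --1--> {p, r, s, t}  [seen]
{p, r, t} --2--> {p, q, r, t}  [seen]
Reachable DFA states: {p}, {t}, {p, s}, {p, q, t}, {r, t}, {p, t}, {p, s, t}, {p, q, s, t}, {p, q, r, t}, {p, r, s, t}, {p, q, r, s, t}, {q, r, s, t}, {p, r, t}.
{s, t} is not among them.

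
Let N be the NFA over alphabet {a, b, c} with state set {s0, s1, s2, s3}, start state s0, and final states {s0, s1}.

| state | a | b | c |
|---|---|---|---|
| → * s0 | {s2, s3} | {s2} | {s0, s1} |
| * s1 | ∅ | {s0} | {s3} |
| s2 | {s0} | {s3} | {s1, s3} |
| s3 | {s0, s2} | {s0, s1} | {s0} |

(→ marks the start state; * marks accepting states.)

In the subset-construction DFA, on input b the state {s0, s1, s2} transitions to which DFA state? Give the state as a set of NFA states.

{s0, s2, s3}

δ(s0,b) = {s2}; δ(s1,b) = {s0}; δ(s2,b) = {s3}.
Union: {s0, s2, s3}.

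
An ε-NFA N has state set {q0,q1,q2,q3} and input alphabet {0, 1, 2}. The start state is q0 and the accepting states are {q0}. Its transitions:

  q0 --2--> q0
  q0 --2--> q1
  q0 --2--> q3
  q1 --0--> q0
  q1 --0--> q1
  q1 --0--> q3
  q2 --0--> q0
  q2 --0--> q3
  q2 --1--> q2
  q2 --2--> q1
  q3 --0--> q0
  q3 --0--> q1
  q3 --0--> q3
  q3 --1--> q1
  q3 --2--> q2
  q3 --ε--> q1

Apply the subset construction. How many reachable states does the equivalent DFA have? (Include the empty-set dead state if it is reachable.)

7

Start state of the DFA: {q0} (ε-closure of the NFA start).
{q0} --0--> ∅  [new]
{q0} --1--> ∅  [seen]
{q0} --2--> {q0,q1,q3}  [new]
∅ --0--> ∅  [seen]
∅ --1--> ∅  [seen]
∅ --2--> ∅  [seen]
{q0,q1,q3} --0--> {q0,q1,q3}  [seen]
{q0,q1,q3} --1--> {q1}  [new]
{q0,q1,q3} --2--> {q0,q1,q2,q3}  [new]
{q1} --0--> {q0,q1,q3}  [seen]
{q1} --1--> ∅  [seen]
{q1} --2--> ∅  [seen]
{q0,q1,q2,q3} --0--> {q0,q1,q3}  [seen]
{q0,q1,q2,q3} --1--> {q1,q2}  [new]
{q0,q1,q2,q3} --2--> {q0,q1,q2,q3}  [seen]
{q1,q2} --0--> {q0,q1,q3}  [seen]
{q1,q2} --1--> {q2}  [new]
{q1,q2} --2--> {q1}  [seen]
{q2} --0--> {q0,q1,q3}  [seen]
{q2} --1--> {q2}  [seen]
{q2} --2--> {q1}  [seen]
Reachable DFA states: {q0}, ∅, {q0,q1,q3}, {q1}, {q0,q1,q2,q3}, {q1,q2}, {q2}.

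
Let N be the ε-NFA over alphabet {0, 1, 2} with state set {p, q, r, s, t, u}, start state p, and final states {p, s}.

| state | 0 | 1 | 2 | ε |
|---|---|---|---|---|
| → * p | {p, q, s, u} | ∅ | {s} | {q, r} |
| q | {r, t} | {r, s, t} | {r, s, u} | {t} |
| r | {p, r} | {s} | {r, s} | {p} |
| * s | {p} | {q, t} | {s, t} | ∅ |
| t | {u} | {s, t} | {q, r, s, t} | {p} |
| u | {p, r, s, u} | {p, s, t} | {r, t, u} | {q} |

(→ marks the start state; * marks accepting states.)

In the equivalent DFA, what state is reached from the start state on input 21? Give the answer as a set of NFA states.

Start: {p, q, r, t}.
δ(p,2) = {s}; δ(q,2) = {r, s, u}; δ(r,2) = {r, s}; δ(t,2) = {q, r, s, t}.
Union: {q, r, s, t, u}.
ε-closure gives {p, q, r, s, t, u}.
After 2: {p, q, r, s, t, u}.
δ(p,1) = ∅; δ(q,1) = {r, s, t}; δ(r,1) = {s}; δ(s,1) = {q, t}; δ(t,1) = {s, t}; δ(u,1) = {p, s, t}.
Union: {p, q, r, s, t}.
After 1: {p, q, r, s, t}.

{p, q, r, s, t}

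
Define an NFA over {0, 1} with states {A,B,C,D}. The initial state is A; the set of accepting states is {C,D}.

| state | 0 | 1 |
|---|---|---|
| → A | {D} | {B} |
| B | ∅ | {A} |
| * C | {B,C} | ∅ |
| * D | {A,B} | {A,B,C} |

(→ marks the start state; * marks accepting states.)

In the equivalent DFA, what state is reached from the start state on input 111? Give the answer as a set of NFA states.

Start: {A}.
δ(A,1) = {B}.
Union: {B}.
After 1: {B}.
δ(B,1) = {A}.
Union: {A}.
After 1: {A}.
δ(A,1) = {B}.
Union: {B}.
After 1: {B}.

{B}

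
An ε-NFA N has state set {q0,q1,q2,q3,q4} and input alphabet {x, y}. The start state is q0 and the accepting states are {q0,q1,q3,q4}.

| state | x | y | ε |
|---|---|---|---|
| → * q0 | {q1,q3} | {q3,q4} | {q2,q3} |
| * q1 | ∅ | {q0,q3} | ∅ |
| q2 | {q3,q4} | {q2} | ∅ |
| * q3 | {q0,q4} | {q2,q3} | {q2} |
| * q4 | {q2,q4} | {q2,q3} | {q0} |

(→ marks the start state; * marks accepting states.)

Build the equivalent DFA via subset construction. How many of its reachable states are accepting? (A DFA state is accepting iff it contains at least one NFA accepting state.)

3

Start state of the DFA: {q0,q2,q3} (ε-closure of the NFA start).
{q0,q2,q3} --x--> {q0,q1,q2,q3,q4}  [new]
{q0,q2,q3} --y--> {q0,q2,q3,q4}  [new]
{q0,q1,q2,q3,q4} --x--> {q0,q1,q2,q3,q4}  [seen]
{q0,q1,q2,q3,q4} --y--> {q0,q2,q3,q4}  [seen]
{q0,q2,q3,q4} --x--> {q0,q1,q2,q3,q4}  [seen]
{q0,q2,q3,q4} --y--> {q0,q2,q3,q4}  [seen]
Reachable DFA states: {q0,q2,q3}, {q0,q1,q2,q3,q4}, {q0,q2,q3,q4}.
Accepting DFA states (contain an NFA accepting state): {q0,q2,q3}, {q0,q1,q2,q3,q4}, {q0,q2,q3,q4}.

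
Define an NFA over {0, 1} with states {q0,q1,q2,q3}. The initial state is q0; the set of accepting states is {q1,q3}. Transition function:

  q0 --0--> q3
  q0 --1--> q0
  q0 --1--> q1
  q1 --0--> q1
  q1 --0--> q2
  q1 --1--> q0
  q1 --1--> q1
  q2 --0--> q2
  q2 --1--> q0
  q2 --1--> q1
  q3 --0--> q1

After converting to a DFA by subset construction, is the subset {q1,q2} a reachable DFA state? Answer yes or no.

Start state of the DFA: {q0}.
{q0} --0--> {q3}  [new]
{q0} --1--> {q0,q1}  [new]
{q3} --0--> {q1}  [new]
{q3} --1--> ∅  [new]
{q0,q1} --0--> {q1,q2,q3}  [new]
{q0,q1} --1--> {q0,q1}  [seen]
{q1} --0--> {q1,q2}  [new]
{q1} --1--> {q0,q1}  [seen]
∅ --0--> ∅  [seen]
∅ --1--> ∅  [seen]
{q1,q2,q3} --0--> {q1,q2}  [seen]
{q1,q2,q3} --1--> {q0,q1}  [seen]
{q1,q2} --0--> {q1,q2}  [seen]
{q1,q2} --1--> {q0,q1}  [seen]
Reachable DFA states: {q0}, {q3}, {q0,q1}, {q1}, ∅, {q1,q2,q3}, {q1,q2}.
{q1,q2} is among them.

yes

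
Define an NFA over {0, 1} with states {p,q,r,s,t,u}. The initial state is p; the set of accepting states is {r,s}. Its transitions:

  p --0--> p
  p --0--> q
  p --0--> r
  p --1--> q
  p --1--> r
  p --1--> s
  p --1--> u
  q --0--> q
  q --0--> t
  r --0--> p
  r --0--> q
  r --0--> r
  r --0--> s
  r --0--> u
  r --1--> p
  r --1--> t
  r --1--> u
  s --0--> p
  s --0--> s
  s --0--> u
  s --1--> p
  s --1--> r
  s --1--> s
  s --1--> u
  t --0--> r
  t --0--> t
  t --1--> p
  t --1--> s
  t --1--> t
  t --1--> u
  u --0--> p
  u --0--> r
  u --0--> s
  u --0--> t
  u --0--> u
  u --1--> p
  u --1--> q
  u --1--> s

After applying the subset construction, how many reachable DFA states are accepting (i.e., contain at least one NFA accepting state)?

Start state of the DFA: {p}.
{p} --0--> {p,q,r}  [new]
{p} --1--> {q,r,s,u}  [new]
{p,q,r} --0--> {p,q,r,s,t,u}  [new]
{p,q,r} --1--> {p,q,r,s,t,u}  [seen]
{q,r,s,u} --0--> {p,q,r,s,t,u}  [seen]
{q,r,s,u} --1--> {p,q,r,s,t,u}  [seen]
{p,q,r,s,t,u} --0--> {p,q,r,s,t,u}  [seen]
{p,q,r,s,t,u} --1--> {p,q,r,s,t,u}  [seen]
Reachable DFA states: {p}, {p,q,r}, {q,r,s,u}, {p,q,r,s,t,u}.
Accepting DFA states (contain an NFA accepting state): {p,q,r}, {q,r,s,u}, {p,q,r,s,t,u}.

3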